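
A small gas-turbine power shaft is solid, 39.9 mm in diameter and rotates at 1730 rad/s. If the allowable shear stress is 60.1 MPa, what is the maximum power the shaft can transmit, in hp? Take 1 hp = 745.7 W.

J = πd⁴/32 = π(0.0399)⁴/32 = 2.488×10^-7 m⁴.
T_max = τ_allow·J/r = 6.01×10^7 × 2.488×10^-7 / 0.0199 = 749.6 N·m.
ω = 1730 rad/s, so P_max = T_max·ω = 1.297×10^6 W.

1740 hp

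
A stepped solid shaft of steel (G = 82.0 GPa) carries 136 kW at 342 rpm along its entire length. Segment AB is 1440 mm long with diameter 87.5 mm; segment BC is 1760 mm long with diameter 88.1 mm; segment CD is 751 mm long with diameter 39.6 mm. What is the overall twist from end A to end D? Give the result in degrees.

ω = 2π·342/60 = 35.81 rad/s, so T = P/ω = 136×10³ / 35.81 = 3797 N·m.
J_AB = π(0.0875)⁴/32 = 5.75×10^-6 m⁴; J_BC = π(0.0881)⁴/32 = 5.91×10^-6 m⁴; J_CD = π(0.0396)⁴/32 = 2.41×10^-7 m⁴.
θ = (T/G)·Σ L_i/J_i = (3797/82.0×10⁹)·(1.44/5.75×10^-6 + 1.76/5.91×10^-6 + 0.751/2.41×10^-7) = 0.1694 rad.

9.71°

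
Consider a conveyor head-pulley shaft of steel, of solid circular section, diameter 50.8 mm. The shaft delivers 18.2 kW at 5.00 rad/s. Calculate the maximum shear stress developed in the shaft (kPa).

141000 kPa

ω = 5.00 rad/s, so T = P/ω = 18.2×10³ / 5.000 = 3640 N·m.
J = πd⁴/32 = π(0.0508)⁴/32 = 6.538×10^-7 m⁴.
τ_max = T·r/J = 3640 × 0.0254 / 6.538×10^-7 = 1.414×10^8 Pa.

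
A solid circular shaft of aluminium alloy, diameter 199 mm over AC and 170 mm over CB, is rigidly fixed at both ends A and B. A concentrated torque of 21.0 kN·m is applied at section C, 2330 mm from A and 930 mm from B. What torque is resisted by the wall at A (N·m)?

9000 N·m

Compatibility: T_A·a/J_AC = T_B·b/J_CB with T_A + T_B = T₀.
J_AC = 1.54×10^-4 m⁴, J_CB = 8.20×10^-5 m⁴, so T_A = T₀·(J_AC/a)/((J_AC/a)+(J_CB/b)) = 8996 N·m, T_B = 12000 N·m.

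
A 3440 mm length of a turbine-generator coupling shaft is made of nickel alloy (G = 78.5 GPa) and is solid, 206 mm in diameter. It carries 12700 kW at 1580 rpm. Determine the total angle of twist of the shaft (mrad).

ω = 2π·1580/60 = 165.5 rad/s, so T = P/ω = 12700×10³ / 165.5 = 76760 N·m.
J = πd⁴/32 = π(0.206)⁴/32 = 1.768×10^-4 m⁴.
θ = T·L/(G·J) = 76760 × 3.44 / (78.5×10⁹ × 1.768×10^-4) = 0.01903 rad.

19.0 mrad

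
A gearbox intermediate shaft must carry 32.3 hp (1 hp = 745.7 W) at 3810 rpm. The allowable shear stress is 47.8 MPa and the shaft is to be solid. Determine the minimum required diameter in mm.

ω = 2π·3810/60 = 399.0 rad/s, so T = P/ω = 32.3×745.7 / 399.0 = 60.37 N·m.
For a solid shaft τ_max = 16T/(πd³), so d = (16T/(π τ_allow))^(1/3) = (16·60.37/(π·4.78×10^7))^(1/3) = 0.01860 m.

18.6 mm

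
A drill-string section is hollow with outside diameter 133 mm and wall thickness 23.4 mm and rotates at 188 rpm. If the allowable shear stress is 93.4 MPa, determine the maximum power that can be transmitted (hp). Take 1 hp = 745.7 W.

J = π(d_o⁴ − d_i⁴)/32 = π(0.133⁴ − 0.0862⁴)/32 = 2.530×10^-5 m⁴.
T_max = τ_allow·J/r = 9.34×10^7 × 2.530×10^-5 / 0.0665 = 35530 N·m.
ω = 2π·188/60 = 19.69 rad/s, so P_max = T_max·ω = 6.995×10^5 W.

938 hp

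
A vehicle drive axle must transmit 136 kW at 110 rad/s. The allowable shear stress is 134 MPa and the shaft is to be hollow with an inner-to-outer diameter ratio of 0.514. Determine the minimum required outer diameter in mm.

37.0 mm

ω = 110 rad/s, so T = P/ω = 136×10³ / 110.0 = 1236 N·m.
For a hollow shaft with d_i/d_o = 0.514: τ_max = 16T/(π d_o³ (1−k⁴)), so d_o = [16T/(π τ_allow (1−k⁴))]^(1/3) = [16·1236/(π·1.34×10^8·0.9302)]^(1/3) = 0.03697 m.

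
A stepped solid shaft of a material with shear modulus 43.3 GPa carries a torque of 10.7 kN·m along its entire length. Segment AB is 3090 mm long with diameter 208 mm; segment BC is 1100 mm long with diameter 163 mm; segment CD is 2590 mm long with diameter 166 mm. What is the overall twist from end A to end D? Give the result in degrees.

0.955°

J_AB = π(0.208)⁴/32 = 1.84×10^-4 m⁴; J_BC = π(0.163)⁴/32 = 6.93×10^-5 m⁴; J_CD = π(0.166)⁴/32 = 7.45×10^-5 m⁴.
θ = (T/G)·Σ L_i/J_i = (10700/43.3×10⁹)·(3.09/1.84×10^-4 + 1.10/6.93×10^-5 + 2.59/7.45×10^-5) = 0.01666 rad.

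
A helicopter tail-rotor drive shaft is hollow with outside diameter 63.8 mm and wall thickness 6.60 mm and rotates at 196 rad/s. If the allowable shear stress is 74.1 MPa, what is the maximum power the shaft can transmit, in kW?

448 kW

J = π(d_o⁴ − d_i⁴)/32 = π(0.0638⁴ − 0.0506⁴)/32 = 9.830×10^-7 m⁴.
T_max = τ_allow·J/r = 7.41×10^7 × 9.830×10^-7 / 0.0319 = 2283 N·m.
ω = 196 rad/s, so P_max = T_max·ω = 4.476×10^5 W.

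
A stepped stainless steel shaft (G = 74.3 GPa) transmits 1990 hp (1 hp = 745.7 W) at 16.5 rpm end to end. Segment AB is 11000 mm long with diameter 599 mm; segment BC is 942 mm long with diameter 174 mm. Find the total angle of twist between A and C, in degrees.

7.51°

ω = 2π·16.5/60 = 1.728 rad/s, so T = P/ω = 1990×745.7 / 1.728 = 858800 N·m.
J_AB = π(0.599)⁴/32 = 0.0126 m⁴; J_BC = π(0.174)⁴/32 = 9.00×10^-5 m⁴.
θ = (T/G)·Σ L_i/J_i = (858800/74.3×10⁹)·(11.0/0.0126 + 0.942/9.00×10^-5) = 0.1311 rad.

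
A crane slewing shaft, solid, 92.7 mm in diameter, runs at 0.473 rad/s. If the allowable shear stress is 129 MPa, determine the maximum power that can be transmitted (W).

J = πd⁴/32 = π(0.0927)⁴/32 = 7.250×10^-6 m⁴.
T_max = τ_allow·J/r = 1.29×10^8 × 7.250×10^-6 / 0.0464 = 20180 N·m.
ω = 0.473 rad/s, so P_max = T_max·ω = 9544 W.

9540 W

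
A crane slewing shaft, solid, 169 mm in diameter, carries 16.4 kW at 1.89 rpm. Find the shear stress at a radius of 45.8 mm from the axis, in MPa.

47.4 MPa

ω = 2π·1.89/60 = 0.1979 rad/s, so T = P/ω = 16.4×10³ / 0.1979 = 82860 N·m.
J = πd⁴/32 = π(0.169)⁴/32 = 8.008×10^-5 m⁴.
Shear stress varies linearly with radius: τ = T·r/J = 82860 × 0.0458 / 8.008×10^-5 = 4.739×10^7 Pa.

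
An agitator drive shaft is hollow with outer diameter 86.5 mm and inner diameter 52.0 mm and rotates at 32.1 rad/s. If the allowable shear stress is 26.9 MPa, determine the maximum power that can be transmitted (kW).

95.4 kW

J = π(d_o⁴ − d_i⁴)/32 = π(0.0865⁴ − 0.0520⁴)/32 = 4.778×10^-6 m⁴.
T_max = τ_allow·J/r = 2.69×10^7 × 4.778×10^-6 / 0.0432 = 2972 N·m.
ω = 32.1 rad/s, so P_max = T_max·ω = 9.540×10^4 W.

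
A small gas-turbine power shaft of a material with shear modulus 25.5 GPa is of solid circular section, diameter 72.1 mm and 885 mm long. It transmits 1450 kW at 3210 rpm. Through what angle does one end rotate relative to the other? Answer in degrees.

ω = 2π·3210/60 = 336.2 rad/s, so T = P/ω = 1450×10³ / 336.2 = 4314 N·m.
J = πd⁴/32 = π(0.0721)⁴/32 = 2.653×10^-6 m⁴.
θ = T·L/(G·J) = 4314 × 0.885 / (25.5×10⁹ × 2.653×10^-6) = 0.05643 rad.

3.23°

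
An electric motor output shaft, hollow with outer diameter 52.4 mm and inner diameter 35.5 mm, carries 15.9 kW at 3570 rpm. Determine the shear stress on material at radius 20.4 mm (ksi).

0.215 ksi

ω = 2π·3570/60 = 373.8 rad/s, so T = P/ω = 15.9×10³ / 373.8 = 42.53 N·m.
J = π(d_o⁴ − d_i⁴)/32 = π(0.0524⁴ − 0.0355⁴)/32 = 5.842×10^-7 m⁴.
Shear stress varies linearly with radius: τ = T·r/J = 42.53 × 0.0204 / 5.842×10^-7 = 1.485×10^6 Pa.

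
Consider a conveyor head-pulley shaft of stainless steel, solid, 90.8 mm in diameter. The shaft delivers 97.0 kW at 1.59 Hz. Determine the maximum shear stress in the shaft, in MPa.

ω = 2π·1.59 = 9.990 rad/s, so T = P/ω = 97.0×10³ / 9.990 = 9709 N·m.
J = πd⁴/32 = π(0.0908)⁴/32 = 6.673×10^-6 m⁴.
τ_max = T·r/J = 9709 × 0.0454 / 6.673×10^-6 = 6.606×10^7 Pa.

66.1 MPa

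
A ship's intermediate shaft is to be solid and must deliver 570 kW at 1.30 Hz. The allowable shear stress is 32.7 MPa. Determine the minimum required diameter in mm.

222 mm

ω = 2π·1.30 = 8.168 rad/s, so T = P/ω = 570×10³ / 8.168 = 69780 N·m.
For a solid shaft τ_max = 16T/(πd³), so d = (16T/(π τ_allow))^(1/3) = (16·69780/(π·3.27×10^7))^(1/3) = 0.2215 m.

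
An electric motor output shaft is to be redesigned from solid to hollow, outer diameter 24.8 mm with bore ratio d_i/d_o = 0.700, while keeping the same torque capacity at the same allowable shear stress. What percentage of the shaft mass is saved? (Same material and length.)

38.8 %

Equal τ_max and T ⇒ the solid shaft needs d_s³ = d_o³(1−k⁴), so d_s = 24.8·(1−0.700⁴)^(1/3) = 22.63 mm.
Area ratio A_h/A_s = d_o²(1−k²)/d_s² = (1−k²)/(1−k⁴)^(2/3) = 0.6124.
Mass saving = 1 − 0.6124 = 38.8 %.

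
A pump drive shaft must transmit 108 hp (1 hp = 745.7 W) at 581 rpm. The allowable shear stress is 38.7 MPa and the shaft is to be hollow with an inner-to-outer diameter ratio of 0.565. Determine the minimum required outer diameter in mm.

57.9 mm

ω = 2π·581/60 = 60.84 rad/s, so T = P/ω = 108×745.7 / 60.84 = 1324 N·m.
For a hollow shaft with d_i/d_o = 0.565: τ_max = 16T/(π d_o³ (1−k⁴)), so d_o = [16T/(π τ_allow (1−k⁴))]^(1/3) = [16·1324/(π·3.87×10^7·0.8981)]^(1/3) = 0.05789 m.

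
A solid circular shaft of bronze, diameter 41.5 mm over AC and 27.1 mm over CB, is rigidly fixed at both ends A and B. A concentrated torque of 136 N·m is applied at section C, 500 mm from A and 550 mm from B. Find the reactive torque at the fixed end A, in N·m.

117 N·m

Compatibility: T_A·a/J_AC = T_B·b/J_CB with T_A + T_B = T₀.
J_AC = 2.91×10^-7 m⁴, J_CB = 5.30×10^-8 m⁴, so T_A = T₀·(J_AC/a)/((J_AC/a)+(J_CB/b)) = 116.7 N·m, T_B = 19.29 N·m.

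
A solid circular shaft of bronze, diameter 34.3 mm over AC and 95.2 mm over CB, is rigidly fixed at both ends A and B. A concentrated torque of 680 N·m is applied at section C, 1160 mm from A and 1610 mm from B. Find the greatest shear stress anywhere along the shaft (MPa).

Compatibility: T_A·a/J_AC = T_B·b/J_CB with T_A + T_B = T₀.
J_AC = 1.36×10^-7 m⁴, J_CB = 8.06×10^-6 m⁴, so T_A = T₀·(J_AC/a)/((J_AC/a)+(J_CB/b)) = 15.54 N·m, T_B = 664.5 N·m.
τ in each portion: τ_AC = 1.96×10^6 Pa, τ_CB = 3.92×10^6 Pa; maximum is in CB.
τ_max = T_CB·r/J = 664.5·0.0476/8.06×10^-6 = 3.922×10^6 Pa.

3.92 MPa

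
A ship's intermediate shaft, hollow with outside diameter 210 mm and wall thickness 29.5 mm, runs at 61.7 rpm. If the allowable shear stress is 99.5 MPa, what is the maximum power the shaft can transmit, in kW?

857 kW

J = π(d_o⁴ − d_i⁴)/32 = π(0.210⁴ − 0.151⁴)/32 = 1.399×10^-4 m⁴.
T_max = τ_allow·J/r = 9.95×10^7 × 1.399×10^-4 / 0.105 = 132600 N·m.
ω = 2π·61.7/60 = 6.461 rad/s, so P_max = T_max·ω = 8.565×10^5 W.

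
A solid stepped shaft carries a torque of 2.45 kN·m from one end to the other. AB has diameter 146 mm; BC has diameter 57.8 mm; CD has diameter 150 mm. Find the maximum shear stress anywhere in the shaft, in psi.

9370 psi

Under the same torque, τ_max = 16T/(πd³) is largest where d is smallest — segment BC (d = 57.8 mm).
τ_max = 16·2450/(π·(0.0578)³) = 6.462×10^7 Pa.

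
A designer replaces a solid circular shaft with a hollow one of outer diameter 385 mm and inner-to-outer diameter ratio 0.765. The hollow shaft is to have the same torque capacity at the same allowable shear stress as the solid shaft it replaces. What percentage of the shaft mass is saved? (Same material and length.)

45.1 %

Equal τ_max and T ⇒ the solid shaft needs d_s³ = d_o³(1−k⁴), so d_s = 385·(1−0.765⁴)^(1/3) = 334.8 mm.
Area ratio A_h/A_s = d_o²(1−k²)/d_s² = (1−k²)/(1−k⁴)^(2/3) = 0.5485.
Mass saving = 1 − 0.5485 = 45.1 %.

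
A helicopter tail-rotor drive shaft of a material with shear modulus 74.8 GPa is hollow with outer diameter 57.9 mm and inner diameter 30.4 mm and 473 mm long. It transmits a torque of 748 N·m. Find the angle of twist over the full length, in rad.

J = π(d_o⁴ − d_i⁴)/32 = π(0.0579⁴ − 0.0304⁴)/32 = 1.020×10^-6 m⁴.
θ = T·L/(G·J) = 748.0 × 0.473 / (74.8×10⁹ × 1.020×10^-6) = 4.640×10^-3 rad.

0.00464 rad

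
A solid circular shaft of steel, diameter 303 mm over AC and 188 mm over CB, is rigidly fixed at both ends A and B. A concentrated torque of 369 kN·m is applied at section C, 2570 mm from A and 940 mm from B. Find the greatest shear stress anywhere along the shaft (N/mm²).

81.6 N/mm²

Compatibility: T_A·a/J_AC = T_B·b/J_CB with T_A + T_B = T₀.
J_AC = 8.28×10^-4 m⁴, J_CB = 1.23×10^-4 m⁴, so T_A = T₀·(J_AC/a)/((J_AC/a)+(J_CB/b)) = 262600 N·m, T_B = 106400 N·m.
τ in each portion: τ_AC = 4.81×10^7 Pa, τ_CB = 8.16×10^7 Pa; maximum is in CB.
τ_max = T_CB·r/J = 106400·0.0940/1.23×10^-4 = 8.156×10^7 Pa.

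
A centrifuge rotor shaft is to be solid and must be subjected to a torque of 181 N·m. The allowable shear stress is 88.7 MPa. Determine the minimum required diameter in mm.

For a solid shaft τ_max = 16T/(πd³), so d = (16T/(π τ_allow))^(1/3) = (16·181.0/(π·8.87×10^7))^(1/3) = 0.02182 m.

21.8 mm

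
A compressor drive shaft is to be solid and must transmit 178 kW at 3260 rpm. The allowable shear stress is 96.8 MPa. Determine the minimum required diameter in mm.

ω = 2π·3260/60 = 341.4 rad/s, so T = P/ω = 178×10³ / 341.4 = 521.4 N·m.
For a solid shaft τ_max = 16T/(πd³), so d = (16T/(π τ_allow))^(1/3) = (16·521.4/(π·9.68×10^7))^(1/3) = 0.03016 m.

30.2 mm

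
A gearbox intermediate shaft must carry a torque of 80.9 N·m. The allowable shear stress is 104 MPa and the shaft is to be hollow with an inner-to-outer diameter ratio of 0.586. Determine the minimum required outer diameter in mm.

For a hollow shaft with d_i/d_o = 0.586: τ_max = 16T/(π d_o³ (1−k⁴)), so d_o = [16T/(π τ_allow (1−k⁴))]^(1/3) = [16·80.90/(π·1.04×10^8·0.8821)]^(1/3) = 0.01650 m.

16.5 mm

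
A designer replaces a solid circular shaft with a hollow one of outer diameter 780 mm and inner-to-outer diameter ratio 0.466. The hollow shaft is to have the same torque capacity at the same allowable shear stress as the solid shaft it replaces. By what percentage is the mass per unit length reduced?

Equal τ_max and T ⇒ the solid shaft needs d_s³ = d_o³(1−k⁴), so d_s = 780·(1−0.466⁴)^(1/3) = 767.5 mm.
Area ratio A_h/A_s = d_o²(1−k²)/d_s² = (1−k²)/(1−k⁴)^(2/3) = 0.8085.
Mass saving = 1 − 0.8085 = 19.2 %.

19.2 %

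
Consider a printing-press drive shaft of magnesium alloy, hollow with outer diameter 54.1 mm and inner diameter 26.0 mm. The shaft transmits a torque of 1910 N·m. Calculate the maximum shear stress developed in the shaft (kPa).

J = π(d_o⁴ − d_i⁴)/32 = π(0.0541⁴ − 0.0260⁴)/32 = 7.961×10^-7 m⁴.
τ_max = T·r/J = 1910 × 0.0271 / 7.961×10^-7 = 6.490×10^7 Pa.

64900 kPa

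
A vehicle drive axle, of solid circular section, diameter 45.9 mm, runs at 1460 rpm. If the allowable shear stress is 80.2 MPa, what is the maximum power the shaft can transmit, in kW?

233 kW

J = πd⁴/32 = π(0.0459)⁴/32 = 4.358×10^-7 m⁴.
T_max = τ_allow·J/r = 8.02×10^7 × 4.358×10^-7 / 0.0229 = 1523 N·m.
ω = 2π·1460/60 = 152.9 rad/s, so P_max = T_max·ω = 2.328×10^5 W.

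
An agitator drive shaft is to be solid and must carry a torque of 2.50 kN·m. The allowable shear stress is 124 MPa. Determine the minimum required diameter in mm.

For a solid shaft τ_max = 16T/(πd³), so d = (16T/(π τ_allow))^(1/3) = (16·2500/(π·1.24×10^8))^(1/3) = 0.04683 m.

46.8 mm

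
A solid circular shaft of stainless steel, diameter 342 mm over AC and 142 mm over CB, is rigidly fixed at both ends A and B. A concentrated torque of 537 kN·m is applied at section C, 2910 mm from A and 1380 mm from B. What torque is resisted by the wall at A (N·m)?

Compatibility: T_A·a/J_AC = T_B·b/J_CB with T_A + T_B = T₀.
J_AC = 1.34×10^-3 m⁴, J_CB = 3.99×10^-5 m⁴, so T_A = T₀·(J_AC/a)/((J_AC/a)+(J_CB/b)) = 505300 N·m, T_B = 31670 N·m.

505000 N·m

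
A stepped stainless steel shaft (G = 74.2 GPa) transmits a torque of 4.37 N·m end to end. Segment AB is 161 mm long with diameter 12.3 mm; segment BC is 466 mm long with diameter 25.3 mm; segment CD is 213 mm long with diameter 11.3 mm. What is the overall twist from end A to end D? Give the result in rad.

J_AB = π(0.0123)⁴/32 = 2.25×10^-9 m⁴; J_BC = π(0.0253)⁴/32 = 4.02×10^-8 m⁴; J_CD = π(0.0113)⁴/32 = 1.60×10^-9 m⁴.
θ = (T/G)·Σ L_i/J_i = (4.370/74.2×10⁹)·(0.161/2.25×10^-9 + 0.466/4.02×10^-8 + 0.213/1.60×10^-9) = 0.01274 rad.

0.0127 rad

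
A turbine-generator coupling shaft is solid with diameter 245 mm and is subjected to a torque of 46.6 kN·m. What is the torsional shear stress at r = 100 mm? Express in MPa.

J = πd⁴/32 = π(0.245)⁴/32 = 3.537×10^-4 m⁴.
Shear stress varies linearly with radius: τ = T·r/J = 46600 × 0.100 / 3.537×10^-4 = 1.317×10^7 Pa.

13.2 MPa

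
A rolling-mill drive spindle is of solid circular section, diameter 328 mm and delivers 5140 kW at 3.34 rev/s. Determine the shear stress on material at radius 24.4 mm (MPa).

5.26 MPa

ω = 2π·3.34 = 20.99 rad/s, so T = P/ω = 5140×10³ / 20.99 = 244900 N·m.
J = πd⁴/32 = π(0.328)⁴/32 = 1.136×10^-3 m⁴.
Shear stress varies linearly with radius: τ = T·r/J = 244900 × 0.0244 / 1.136×10^-3 = 5.259×10^6 Pa.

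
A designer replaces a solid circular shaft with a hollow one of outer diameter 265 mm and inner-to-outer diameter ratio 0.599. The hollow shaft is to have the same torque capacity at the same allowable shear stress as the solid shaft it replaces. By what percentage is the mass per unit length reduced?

Equal τ_max and T ⇒ the solid shaft needs d_s³ = d_o³(1−k⁴), so d_s = 265·(1−0.599⁴)^(1/3) = 253.1 mm.
Area ratio A_h/A_s = d_o²(1−k²)/d_s² = (1−k²)/(1−k⁴)^(2/3) = 0.7029.
Mass saving = 1 − 0.7029 = 29.7 %.

29.7 %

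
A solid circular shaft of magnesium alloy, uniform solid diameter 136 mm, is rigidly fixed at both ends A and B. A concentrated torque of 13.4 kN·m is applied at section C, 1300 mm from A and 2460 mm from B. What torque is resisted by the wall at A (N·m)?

8770 N·m

With uniform GJ and both ends fixed, compatibility θ_AC = θ_CB gives T_A·a = T_B·b, together with T_A + T_B = T₀.
T_A = T₀·b/(a+b) = 13400·2460/3760 = 8767 N·m; T_B = 4633 N·m.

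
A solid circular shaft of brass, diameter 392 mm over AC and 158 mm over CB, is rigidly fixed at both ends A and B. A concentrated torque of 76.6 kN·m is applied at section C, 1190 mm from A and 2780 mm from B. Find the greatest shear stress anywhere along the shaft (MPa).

Compatibility: T_A·a/J_AC = T_B·b/J_CB with T_A + T_B = T₀.
J_AC = 2.32×10^-3 m⁴, J_CB = 6.12×10^-5 m⁴, so T_A = T₀·(J_AC/a)/((J_AC/a)+(J_CB/b)) = 75740 N·m, T_B = 855.7 N·m.
τ in each portion: τ_AC = 6.40×10^6 Pa, τ_CB = 1.10×10^6 Pa; maximum is in AC.
τ_max = T_AC·r/J = 75740·0.196/2.32×10^-3 = 6.404×10^6 Pa.

6.40 MPa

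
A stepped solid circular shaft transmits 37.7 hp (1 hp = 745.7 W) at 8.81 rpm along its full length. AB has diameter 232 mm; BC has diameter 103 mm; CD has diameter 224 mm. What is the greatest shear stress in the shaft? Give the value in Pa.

1.42e8 Pa

ω = 2π·8.81/60 = 0.9226 rad/s, so T = P/ω = 37.7×745.7 / 0.9226 = 30470 N·m.
Under the same torque, τ_max = 16T/(πd³) is largest where d is smallest — segment BC (d = 103 mm).
τ_max = 16·30470/(π·(0.103)³) = 1.420×10^8 Pa.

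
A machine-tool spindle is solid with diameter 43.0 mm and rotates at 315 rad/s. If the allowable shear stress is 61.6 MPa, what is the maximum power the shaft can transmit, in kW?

303 kW

J = πd⁴/32 = π(0.0430)⁴/32 = 3.356×10^-7 m⁴.
T_max = τ_allow·J/r = 6.16×10^7 × 3.356×10^-7 / 0.0215 = 961.6 N·m.
ω = 315 rad/s, so P_max = T_max·ω = 3.029×10^5 W.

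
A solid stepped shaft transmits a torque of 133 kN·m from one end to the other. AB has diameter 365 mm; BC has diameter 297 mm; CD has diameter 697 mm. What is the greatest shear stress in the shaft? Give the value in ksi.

Under the same torque, τ_max = 16T/(πd³) is largest where d is smallest — segment BC (d = 297 mm).
τ_max = 16·133000/(π·(0.297)³) = 2.586×10^7 Pa.

3.75 ksi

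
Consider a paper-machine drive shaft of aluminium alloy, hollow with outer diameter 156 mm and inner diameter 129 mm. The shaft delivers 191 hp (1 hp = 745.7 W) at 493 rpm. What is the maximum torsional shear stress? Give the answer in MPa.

6.95 MPa

ω = 2π·493/60 = 51.63 rad/s, so T = P/ω = 191×745.7 / 51.63 = 2759 N·m.
J = π(d_o⁴ − d_i⁴)/32 = π(0.156⁴ − 0.129⁴)/32 = 3.096×10^-5 m⁴.
τ_max = T·r/J = 2759 × 0.0780 / 3.096×10^-5 = 6.951×10^6 Pa.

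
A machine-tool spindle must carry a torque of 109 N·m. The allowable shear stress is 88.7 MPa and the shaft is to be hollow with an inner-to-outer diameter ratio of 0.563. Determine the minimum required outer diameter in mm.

For a hollow shaft with d_i/d_o = 0.563: τ_max = 16T/(π d_o³ (1−k⁴)), so d_o = [16T/(π τ_allow (1−k⁴))]^(1/3) = [16·109.0/(π·8.87×10^7·0.8995)]^(1/3) = 0.01909 m.

19.1 mm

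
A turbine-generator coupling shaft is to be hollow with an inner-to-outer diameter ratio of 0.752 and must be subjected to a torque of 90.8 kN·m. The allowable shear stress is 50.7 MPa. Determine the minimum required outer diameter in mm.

For a hollow shaft with d_i/d_o = 0.752: τ_max = 16T/(π d_o³ (1−k⁴)), so d_o = [16T/(π τ_allow (1−k⁴))]^(1/3) = [16·90800/(π·5.07×10^7·0.6802)]^(1/3) = 0.2376 m.

238 mm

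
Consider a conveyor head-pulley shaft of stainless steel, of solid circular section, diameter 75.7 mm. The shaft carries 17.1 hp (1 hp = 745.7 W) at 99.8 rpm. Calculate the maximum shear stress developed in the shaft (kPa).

ω = 2π·99.8/60 = 10.45 rad/s, so T = P/ω = 17.1×745.7 / 10.45 = 1220 N·m.
J = πd⁴/32 = π(0.0757)⁴/32 = 3.224×10^-6 m⁴.
τ_max = T·r/J = 1220 × 0.0379 / 3.224×10^-6 = 1.432×10^7 Pa.

14300 kPa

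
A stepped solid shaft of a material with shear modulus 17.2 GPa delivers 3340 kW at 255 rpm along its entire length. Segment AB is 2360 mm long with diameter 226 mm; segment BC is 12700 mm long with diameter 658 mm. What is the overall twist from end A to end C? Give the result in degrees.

4.13°

ω = 2π·255/60 = 26.70 rad/s, so T = P/ω = 3340×10³ / 26.70 = 125100 N·m.
J_AB = π(0.226)⁴/32 = 2.56×10^-4 m⁴; J_BC = π(0.658)⁴/32 = 0.0184 m⁴.
θ = (T/G)·Σ L_i/J_i = (125100/17.2×10⁹)·(2.36/2.56×10^-4 + 12.7/0.0184) = 0.07203 rad.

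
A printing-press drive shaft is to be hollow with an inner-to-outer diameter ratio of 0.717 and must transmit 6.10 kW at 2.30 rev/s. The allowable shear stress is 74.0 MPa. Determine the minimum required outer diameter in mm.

ω = 2π·2.30 = 14.45 rad/s, so T = P/ω = 6.10×10³ / 14.45 = 422.1 N·m.
For a hollow shaft with d_i/d_o = 0.717: τ_max = 16T/(π d_o³ (1−k⁴)), so d_o = [16T/(π τ_allow (1−k⁴))]^(1/3) = [16·422.1/(π·7.40×10^7·0.7357)]^(1/3) = 0.03405 m.

34.1 mm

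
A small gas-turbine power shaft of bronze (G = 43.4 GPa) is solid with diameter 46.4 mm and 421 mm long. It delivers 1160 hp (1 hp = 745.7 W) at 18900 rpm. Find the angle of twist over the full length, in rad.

0.00932 rad

ω = 2π·18900/60 = 1979 rad/s, so T = P/ω = 1160×745.7 / 1979 = 437.1 N·m.
J = πd⁴/32 = π(0.0464)⁴/32 = 4.551×10^-7 m⁴.
θ = T·L/(G·J) = 437.1 × 0.421 / (43.4×10⁹ × 4.551×10^-7) = 9.316×10^-3 rad.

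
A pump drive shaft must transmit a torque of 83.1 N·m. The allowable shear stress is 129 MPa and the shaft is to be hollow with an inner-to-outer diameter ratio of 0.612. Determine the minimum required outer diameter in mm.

For a hollow shaft with d_i/d_o = 0.612: τ_max = 16T/(π d_o³ (1−k⁴)), so d_o = [16T/(π τ_allow (1−k⁴))]^(1/3) = [16·83.10/(π·1.29×10^8·0.8597)]^(1/3) = 0.01563 m.

15.6 mm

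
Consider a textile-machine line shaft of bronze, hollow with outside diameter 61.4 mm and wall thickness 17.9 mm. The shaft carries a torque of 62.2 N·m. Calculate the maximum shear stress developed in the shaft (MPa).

J = π(d_o⁴ − d_i⁴)/32 = π(0.0614⁴ − 0.0256⁴)/32 = 1.353×10^-6 m⁴.
τ_max = T·r/J = 62.20 × 0.0307 / 1.353×10^-6 = 1.411×10^6 Pa.

1.41 MPa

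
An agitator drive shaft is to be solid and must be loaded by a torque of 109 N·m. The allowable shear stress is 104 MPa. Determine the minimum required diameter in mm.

For a solid shaft τ_max = 16T/(πd³), so d = (16T/(π τ_allow))^(1/3) = (16·109.0/(π·1.04×10^8))^(1/3) = 0.01748 m.

17.5 mm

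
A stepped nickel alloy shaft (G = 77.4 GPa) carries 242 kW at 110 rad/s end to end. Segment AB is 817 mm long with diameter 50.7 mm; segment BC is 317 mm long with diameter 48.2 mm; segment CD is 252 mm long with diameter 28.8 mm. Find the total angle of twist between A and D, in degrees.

9.10°

ω = 110 rad/s, so T = P/ω = 242×10³ / 110.0 = 2200 N·m.
J_AB = π(0.0507)⁴/32 = 6.49×10^-7 m⁴; J_BC = π(0.0482)⁴/32 = 5.30×10^-7 m⁴; J_CD = π(0.0288)⁴/32 = 6.75×10^-8 m⁴.
θ = (T/G)·Σ L_i/J_i = (2200/77.4×10⁹)·(0.817/6.49×10^-7 + 0.317/5.30×10^-7 + 0.252/6.75×10^-8) = 0.1589 rad.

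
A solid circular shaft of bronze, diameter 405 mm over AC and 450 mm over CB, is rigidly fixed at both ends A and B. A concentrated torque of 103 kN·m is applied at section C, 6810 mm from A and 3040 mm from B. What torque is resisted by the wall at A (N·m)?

Compatibility: T_A·a/J_AC = T_B·b/J_CB with T_A + T_B = T₀.
J_AC = 2.64×10^-3 m⁴, J_CB = 4.03×10^-3 m⁴, so T_A = T₀·(J_AC/a)/((J_AC/a)+(J_CB/b)) = 23330 N·m, T_B = 79670 N·m.

23300 N·m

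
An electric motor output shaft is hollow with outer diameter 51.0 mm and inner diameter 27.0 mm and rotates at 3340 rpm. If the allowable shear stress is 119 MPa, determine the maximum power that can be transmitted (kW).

999 kW

J = π(d_o⁴ − d_i⁴)/32 = π(0.0510⁴ − 0.0270⁴)/32 = 6.120×10^-7 m⁴.
T_max = τ_allow·J/r = 1.19×10^8 × 6.120×10^-7 / 0.0255 = 2856 N·m.
ω = 2π·3340/60 = 349.8 rad/s, so P_max = T_max·ω = 9.989×10^5 W.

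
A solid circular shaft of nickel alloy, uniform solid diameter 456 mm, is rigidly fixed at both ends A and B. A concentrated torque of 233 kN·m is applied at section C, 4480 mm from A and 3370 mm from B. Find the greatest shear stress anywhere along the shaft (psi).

1040 psi

With uniform GJ and both ends fixed, compatibility θ_AC = θ_CB gives T_A·a = T_B·b, together with T_A + T_B = T₀.
T_A = T₀·b/(a+b) = 233000·3370/7850 = 100000 N·m; T_B = 133000 N·m.
τ in each portion: τ_AC = 5.37×10^6 Pa, τ_CB = 7.14×10^6 Pa; maximum is in CB.
τ_max = T_CB·r/J = 133000·0.228/4.24×10^-3 = 7.142×10^6 Pa.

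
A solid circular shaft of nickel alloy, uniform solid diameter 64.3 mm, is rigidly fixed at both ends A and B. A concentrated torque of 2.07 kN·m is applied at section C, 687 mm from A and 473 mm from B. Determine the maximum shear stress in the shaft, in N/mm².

With uniform GJ and both ends fixed, compatibility θ_AC = θ_CB gives T_A·a = T_B·b, together with T_A + T_B = T₀.
T_A = T₀·b/(a+b) = 2070·473/1160 = 844.1 N·m; T_B = 1226 N·m.
τ in each portion: τ_AC = 1.62×10^7 Pa, τ_CB = 2.35×10^7 Pa; maximum is in CB.
τ_max = T_CB·r/J = 1226·0.0321/1.68×10^-6 = 2.349×10^7 Pa.

23.5 N/mm²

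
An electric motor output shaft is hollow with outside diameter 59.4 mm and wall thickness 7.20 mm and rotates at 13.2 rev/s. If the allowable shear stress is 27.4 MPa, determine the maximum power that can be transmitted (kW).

J = π(d_o⁴ − d_i⁴)/32 = π(0.0594⁴ − 0.0450⁴)/32 = 8.196×10^-7 m⁴.
T_max = τ_allow·J/r = 2.74×10^7 × 8.196×10^-7 / 0.0297 = 756.2 N·m.
ω = 2π·13.2 = 82.94 rad/s, so P_max = T_max·ω = 6.271×10^4 W.

62.7 kW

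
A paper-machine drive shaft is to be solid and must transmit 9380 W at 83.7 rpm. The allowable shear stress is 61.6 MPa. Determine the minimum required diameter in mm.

44.6 mm

ω = 2π·83.7/60 = 8.765 rad/s, so T = P/ω = 9380 / 8.765 = 1070 N·m.
For a solid shaft τ_max = 16T/(πd³), so d = (16T/(π τ_allow))^(1/3) = (16·1070/(π·6.16×10^7))^(1/3) = 0.04456 m.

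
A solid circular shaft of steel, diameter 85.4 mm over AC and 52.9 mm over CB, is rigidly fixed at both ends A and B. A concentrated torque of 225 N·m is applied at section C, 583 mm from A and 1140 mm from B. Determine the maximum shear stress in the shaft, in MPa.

1.71 MPa

Compatibility: T_A·a/J_AC = T_B·b/J_CB with T_A + T_B = T₀.
J_AC = 5.22×10^-6 m⁴, J_CB = 7.69×10^-7 m⁴, so T_A = T₀·(J_AC/a)/((J_AC/a)+(J_CB/b)) = 209.2 N·m, T_B = 15.75 N·m.
τ in each portion: τ_AC = 1.71×10^6 Pa, τ_CB = 5.42×10^5 Pa; maximum is in AC.
τ_max = T_AC·r/J = 209.2·0.0427/5.22×10^-6 = 1.711×10^6 Pa.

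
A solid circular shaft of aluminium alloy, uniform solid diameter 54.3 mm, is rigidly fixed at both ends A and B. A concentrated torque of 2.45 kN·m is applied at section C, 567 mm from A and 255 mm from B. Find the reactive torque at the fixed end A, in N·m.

With uniform GJ and both ends fixed, compatibility θ_AC = θ_CB gives T_A·a = T_B·b, together with T_A + T_B = T₀.
T_A = T₀·b/(a+b) = 2450·255/822.0 = 760.0 N·m; T_B = 1690 N·m.

760 N·m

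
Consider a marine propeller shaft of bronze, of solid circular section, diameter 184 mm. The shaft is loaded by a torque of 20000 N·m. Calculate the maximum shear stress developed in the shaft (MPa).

16.4 MPa

J = πd⁴/32 = π(0.184)⁴/32 = 1.125×10^-4 m⁴.
τ_max = T·r/J = 20000 × 0.0920 / 1.125×10^-4 = 1.635×10^7 Pa.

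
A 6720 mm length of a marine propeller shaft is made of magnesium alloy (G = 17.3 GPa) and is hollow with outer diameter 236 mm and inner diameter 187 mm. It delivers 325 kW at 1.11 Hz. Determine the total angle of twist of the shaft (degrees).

5.62°

ω = 2π·1.11 = 6.974 rad/s, so T = P/ω = 325×10³ / 6.974 = 46600 N·m.
J = π(d_o⁴ − d_i⁴)/32 = π(0.236⁴ − 0.187⁴)/32 = 1.845×10^-4 m⁴.
θ = T·L/(G·J) = 46600 × 6.72 / (17.3×10⁹ × 1.845×10^-4) = 0.09811 rad.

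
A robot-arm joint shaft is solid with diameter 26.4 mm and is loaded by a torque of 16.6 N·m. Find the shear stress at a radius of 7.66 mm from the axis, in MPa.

2.67 MPa

J = πd⁴/32 = π(0.0264)⁴/32 = 4.769×10^-8 m⁴.
Shear stress varies linearly with radius: τ = T·r/J = 16.60 × 0.00766 / 4.769×10^-8 = 2.666×10^6 Pa.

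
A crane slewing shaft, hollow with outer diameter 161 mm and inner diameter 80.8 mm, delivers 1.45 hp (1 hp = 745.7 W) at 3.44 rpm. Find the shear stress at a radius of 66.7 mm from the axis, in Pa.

3.24e6 Pa

ω = 2π·3.44/60 = 0.3602 rad/s, so T = P/ω = 1.45×745.7 / 0.3602 = 3002 N·m.
J = π(d_o⁴ − d_i⁴)/32 = π(0.161⁴ − 0.0808⁴)/32 = 6.178×10^-5 m⁴.
Shear stress varies linearly with radius: τ = T·r/J = 3002 × 0.0667 / 6.178×10^-5 = 3.241×10^6 Pa.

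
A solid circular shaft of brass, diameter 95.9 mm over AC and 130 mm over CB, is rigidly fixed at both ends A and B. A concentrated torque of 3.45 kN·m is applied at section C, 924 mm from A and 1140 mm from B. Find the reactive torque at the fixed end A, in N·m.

Compatibility: T_A·a/J_AC = T_B·b/J_CB with T_A + T_B = T₀.
J_AC = 8.30×10^-6 m⁴, J_CB = 2.80×10^-5 m⁴, so T_A = T₀·(J_AC/a)/((J_AC/a)+(J_CB/b)) = 923.2 N·m, T_B = 2527 N·m.

923 N·m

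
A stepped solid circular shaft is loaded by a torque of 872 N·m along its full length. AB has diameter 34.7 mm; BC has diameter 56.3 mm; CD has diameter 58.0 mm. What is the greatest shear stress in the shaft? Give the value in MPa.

106 MPa

Under the same torque, τ_max = 16T/(πd³) is largest where d is smallest — segment AB (d = 34.7 mm).
τ_max = 16·872.0/(π·(0.0347)³) = 1.063×10^8 Pa.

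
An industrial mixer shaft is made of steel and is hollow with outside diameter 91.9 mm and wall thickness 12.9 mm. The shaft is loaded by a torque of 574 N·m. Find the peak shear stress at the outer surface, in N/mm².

J = π(d_o⁴ − d_i⁴)/32 = π(0.0919⁴ − 0.0661⁴)/32 = 5.128×10^-6 m⁴.
τ_max = T·r/J = 574.0 × 0.0460 / 5.128×10^-6 = 5.143×10^6 Pa.

5.14 N/mm²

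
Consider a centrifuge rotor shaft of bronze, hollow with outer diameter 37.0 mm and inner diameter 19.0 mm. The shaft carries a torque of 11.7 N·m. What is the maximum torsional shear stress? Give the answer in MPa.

1.26 MPa

J = π(d_o⁴ − d_i⁴)/32 = π(0.0370⁴ − 0.0190⁴)/32 = 1.712×10^-7 m⁴.
τ_max = T·r/J = 11.70 × 0.0185 / 1.712×10^-7 = 1.264×10^6 Pa.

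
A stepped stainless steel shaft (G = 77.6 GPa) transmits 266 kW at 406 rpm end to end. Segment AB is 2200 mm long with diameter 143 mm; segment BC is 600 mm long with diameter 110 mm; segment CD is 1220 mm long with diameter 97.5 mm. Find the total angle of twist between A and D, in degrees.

1.08°

ω = 2π·406/60 = 42.52 rad/s, so T = P/ω = 266×10³ / 42.52 = 6256 N·m.
J_AB = π(0.143)⁴/32 = 4.11×10^-5 m⁴; J_BC = π(0.110)⁴/32 = 1.44×10^-5 m⁴; J_CD = π(0.0975)⁴/32 = 8.87×10^-6 m⁴.
θ = (T/G)·Σ L_i/J_i = (6256/77.6×10⁹)·(2.20/4.11×10^-5 + 0.600/1.44×10^-5 + 1.22/8.87×10^-6) = 0.01877 rad.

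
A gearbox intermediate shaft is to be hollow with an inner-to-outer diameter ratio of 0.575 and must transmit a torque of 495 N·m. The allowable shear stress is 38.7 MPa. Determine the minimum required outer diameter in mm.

For a hollow shaft with d_i/d_o = 0.575: τ_max = 16T/(π d_o³ (1−k⁴)), so d_o = [16T/(π τ_allow (1−k⁴))]^(1/3) = [16·495.0/(π·3.87×10^7·0.8907)]^(1/3) = 0.04182 m.

41.8 mm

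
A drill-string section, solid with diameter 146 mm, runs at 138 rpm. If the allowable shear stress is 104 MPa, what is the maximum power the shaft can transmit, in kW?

J = πd⁴/32 = π(0.146)⁴/32 = 4.461×10^-5 m⁴.
T_max = τ_allow·J/r = 1.04×10^8 × 4.461×10^-5 / 0.0730 = 63550 N·m.
ω = 2π·138/60 = 14.45 rad/s, so P_max = T_max·ω = 9.184×10^5 W.

918 kW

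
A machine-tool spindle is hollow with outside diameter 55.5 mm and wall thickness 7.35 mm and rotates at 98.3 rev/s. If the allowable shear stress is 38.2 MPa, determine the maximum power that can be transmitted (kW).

561 kW

J = π(d_o⁴ − d_i⁴)/32 = π(0.0555⁴ − 0.0408⁴)/32 = 6.594×10^-7 m⁴.
T_max = τ_allow·J/r = 3.82×10^7 × 6.594×10^-7 / 0.0278 = 907.8 N·m.
ω = 2π·98.3 = 617.6 rad/s, so P_max = T_max·ω = 5.607×10^5 W.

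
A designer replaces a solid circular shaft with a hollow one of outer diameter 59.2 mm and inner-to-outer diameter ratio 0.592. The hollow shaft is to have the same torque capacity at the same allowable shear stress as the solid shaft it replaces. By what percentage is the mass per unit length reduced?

Equal τ_max and T ⇒ the solid shaft needs d_s³ = d_o³(1−k⁴), so d_s = 59.2·(1−0.592⁴)^(1/3) = 56.67 mm.
Area ratio A_h/A_s = d_o²(1−k²)/d_s² = (1−k²)/(1−k⁴)^(2/3) = 0.7088.
Mass saving = 1 − 0.7088 = 29.1 %.

29.1 %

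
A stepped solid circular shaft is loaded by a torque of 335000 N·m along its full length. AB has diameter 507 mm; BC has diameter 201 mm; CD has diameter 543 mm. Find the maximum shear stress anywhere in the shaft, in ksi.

Under the same torque, τ_max = 16T/(πd³) is largest where d is smallest — segment BC (d = 201 mm).
τ_max = 16·335000/(π·(0.201)³) = 2.101×10^8 Pa.

30.5 ksi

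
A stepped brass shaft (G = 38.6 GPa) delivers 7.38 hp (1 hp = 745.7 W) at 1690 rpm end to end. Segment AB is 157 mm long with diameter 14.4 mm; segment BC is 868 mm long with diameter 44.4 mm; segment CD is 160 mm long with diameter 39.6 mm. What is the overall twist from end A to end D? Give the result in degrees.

1.85°

ω = 2π·1690/60 = 177.0 rad/s, so T = P/ω = 7.38×745.7 / 177.0 = 31.10 N·m.
J_AB = π(0.0144)⁴/32 = 4.22×10^-9 m⁴; J_BC = π(0.0444)⁴/32 = 3.82×10^-7 m⁴; J_CD = π(0.0396)⁴/32 = 2.41×10^-7 m⁴.
θ = (T/G)·Σ L_i/J_i = (31.10/38.6×10⁹)·(0.157/4.22×10^-9 + 0.868/3.82×10^-7 + 0.160/2.41×10^-7) = 0.03233 rad.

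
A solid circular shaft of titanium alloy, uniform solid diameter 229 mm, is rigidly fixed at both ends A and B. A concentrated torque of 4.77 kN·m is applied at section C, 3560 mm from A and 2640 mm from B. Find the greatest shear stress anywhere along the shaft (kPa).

With uniform GJ and both ends fixed, compatibility θ_AC = θ_CB gives T_A·a = T_B·b, together with T_A + T_B = T₀.
T_A = T₀·b/(a+b) = 4770·2640/6200 = 2031 N·m; T_B = 2739 N·m.
τ in each portion: τ_AC = 8.61×10^5 Pa, τ_CB = 1.16×10^6 Pa; maximum is in CB.
τ_max = T_CB·r/J = 2739·0.115/2.70×10^-4 = 1.162×10^6 Pa.

1160 kPa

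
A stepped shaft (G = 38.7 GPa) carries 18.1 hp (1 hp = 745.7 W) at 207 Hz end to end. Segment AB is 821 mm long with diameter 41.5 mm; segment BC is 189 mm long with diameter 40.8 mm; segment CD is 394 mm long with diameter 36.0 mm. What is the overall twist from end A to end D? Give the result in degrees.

0.0907°

ω = 2π·207 = 1301 rad/s, so T = P/ω = 18.1×745.7 / 1301 = 10.38 N·m.
J_AB = π(0.0415)⁴/32 = 2.91×10^-7 m⁴; J_BC = π(0.0408)⁴/32 = 2.72×10^-7 m⁴; J_CD = π(0.0360)⁴/32 = 1.65×10^-7 m⁴.
θ = (T/G)·Σ L_i/J_i = (10.38/38.7×10⁹)·(0.821/2.91×10^-7 + 0.189/2.72×10^-7 + 0.394/1.65×10^-7) = 1.583×10^-3 rad.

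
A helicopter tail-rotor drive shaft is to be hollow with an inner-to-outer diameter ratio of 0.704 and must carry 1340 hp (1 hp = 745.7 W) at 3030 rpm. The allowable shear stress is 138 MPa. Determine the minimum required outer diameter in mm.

53.6 mm

ω = 2π·3030/60 = 317.3 rad/s, so T = P/ω = 1340×745.7 / 317.3 = 3149 N·m.
For a hollow shaft with d_i/d_o = 0.704: τ_max = 16T/(π d_o³ (1−k⁴)), so d_o = [16T/(π τ_allow (1−k⁴))]^(1/3) = [16·3149/(π·1.38×10^8·0.7544)]^(1/3) = 0.05361 m.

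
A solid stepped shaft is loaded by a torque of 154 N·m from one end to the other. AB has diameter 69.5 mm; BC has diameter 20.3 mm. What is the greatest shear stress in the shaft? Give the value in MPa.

93.8 MPa

Under the same torque, τ_max = 16T/(πd³) is largest where d is smallest — segment BC (d = 20.3 mm).
τ_max = 16·154.0/(π·(0.0203)³) = 9.376×10^7 Pa.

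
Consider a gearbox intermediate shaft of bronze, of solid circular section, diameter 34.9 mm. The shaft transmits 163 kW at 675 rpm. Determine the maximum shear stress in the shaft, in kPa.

276000 kPa

ω = 2π·675/60 = 70.69 rad/s, so T = P/ω = 163×10³ / 70.69 = 2306 N·m.
J = πd⁴/32 = π(0.0349)⁴/32 = 1.456×10^-7 m⁴.
τ_max = T·r/J = 2306 × 0.0175 / 1.456×10^-7 = 2.763×10^8 Pa.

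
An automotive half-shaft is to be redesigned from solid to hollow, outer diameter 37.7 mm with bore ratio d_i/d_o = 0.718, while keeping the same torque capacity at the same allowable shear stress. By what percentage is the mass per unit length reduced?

Equal τ_max and T ⇒ the solid shaft needs d_s³ = d_o³(1−k⁴), so d_s = 37.7·(1−0.718⁴)^(1/3) = 34.01 mm.
Area ratio A_h/A_s = d_o²(1−k²)/d_s² = (1−k²)/(1−k⁴)^(2/3) = 0.5953.
Mass saving = 1 − 0.5953 = 40.5 %.

40.5 %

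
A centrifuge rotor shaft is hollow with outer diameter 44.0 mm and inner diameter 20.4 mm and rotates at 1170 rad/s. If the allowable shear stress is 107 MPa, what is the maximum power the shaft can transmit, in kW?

2000 kW

J = π(d_o⁴ − d_i⁴)/32 = π(0.0440⁴ − 0.0204⁴)/32 = 3.510×10^-7 m⁴.
T_max = τ_allow·J/r = 1.07×10^8 × 3.510×10^-7 / 0.0220 = 1707 N·m.
ω = 1170 rad/s, so P_max = T_max·ω = 1.997×10^6 W.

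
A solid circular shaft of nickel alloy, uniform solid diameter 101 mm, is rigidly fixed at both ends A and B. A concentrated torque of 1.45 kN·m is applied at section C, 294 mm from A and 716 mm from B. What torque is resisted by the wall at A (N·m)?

With uniform GJ and both ends fixed, compatibility θ_AC = θ_CB gives T_A·a = T_B·b, together with T_A + T_B = T₀.
T_A = T₀·b/(a+b) = 1450·716/1010 = 1028 N·m; T_B = 422.1 N·m.

1030 N·m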